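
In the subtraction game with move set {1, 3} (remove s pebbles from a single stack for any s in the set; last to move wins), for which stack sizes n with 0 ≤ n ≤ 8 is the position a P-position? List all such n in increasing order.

0, 2, 4, 6, 8

Compute g(0), g(1), … for moves {1, 3}:
k:     0  1  2  3  4  5  6  7  8
g(k):  0  1  0  1  0  1  0  1  0
The P-positions (g = 0) in 0..8 are 0, 2, 4, 6, 8.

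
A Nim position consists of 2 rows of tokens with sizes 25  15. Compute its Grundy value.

Nim-sum: 25 ^ 15 = 22.

22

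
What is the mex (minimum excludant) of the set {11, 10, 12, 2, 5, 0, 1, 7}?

The values 0, 1, 2 are all present; 3 is the first non-negative integer missing from the set.

3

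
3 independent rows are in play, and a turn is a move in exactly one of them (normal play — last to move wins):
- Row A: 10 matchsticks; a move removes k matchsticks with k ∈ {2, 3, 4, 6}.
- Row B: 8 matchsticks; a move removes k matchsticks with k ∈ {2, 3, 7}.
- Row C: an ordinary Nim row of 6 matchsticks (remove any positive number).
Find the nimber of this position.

For row A, compute g(0), g(1), … with moves {2, 3, 4, 6}:
k:     0  1  2  3  4  5  6  7  8  9 10
g(k):  0  0  1  1  2  2  3  3  0  0  1
So g(10) = 1.
For row B, compute g(0), g(1), … with moves {2, 3, 7}:
k:     0  1  2  3  4  5  6  7  8
g(k):  0  0  1  1  2  0  0  1  1
So g(8) = 1.
Row C is a plain Nim row of size 6, so its Grundy value is 6.
The value of a disjunctive sum is the nim-sum of the parts.
Combined value = 1 ⊕ 1 ⊕ 6 = 6.

6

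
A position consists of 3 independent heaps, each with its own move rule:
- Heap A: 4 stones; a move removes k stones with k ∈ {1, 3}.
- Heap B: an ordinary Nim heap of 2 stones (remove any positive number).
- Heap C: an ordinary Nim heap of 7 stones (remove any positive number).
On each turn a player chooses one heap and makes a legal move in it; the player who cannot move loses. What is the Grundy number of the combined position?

5

Build the Grundy sequence for heap A with g(k) = mex{g(k−s) : s ∈ {1, 3}, s ≤ k}:
k:     0  1  2  3  4
g(k):  0  1  0  1  0
So g(4) = 0.
Heap B is a plain Nim heap of size 2, so its Grundy value is 2.
Heap C is a plain Nim heap of size 7, so its Grundy value is 7.
By the Sprague-Grundy theorem, the Grundy value of a sum of independent games is the XOR of the component values.
Combined value = 0 XOR 2 XOR 7 = 5.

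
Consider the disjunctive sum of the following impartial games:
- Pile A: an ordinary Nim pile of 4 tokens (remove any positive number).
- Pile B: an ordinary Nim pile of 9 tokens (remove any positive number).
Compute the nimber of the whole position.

13

Pile A is a plain Nim pile of size 4, so its Grundy value is 4.
Pile B is a plain Nim pile of size 9, so its Grundy value is 9.
By the Sprague-Grundy theorem, the Grundy value of a sum of independent games is the XOR of the component values.
Combined value = 4 XOR 9 = 13.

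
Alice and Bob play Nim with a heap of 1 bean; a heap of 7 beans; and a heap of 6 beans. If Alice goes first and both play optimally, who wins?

Bob wins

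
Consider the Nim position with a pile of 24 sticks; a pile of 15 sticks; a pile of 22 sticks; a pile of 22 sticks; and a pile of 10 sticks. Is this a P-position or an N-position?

N-position

Compute the nim-sum pairwise:
24 XOR 15 = 23
23 XOR 22 = 1
1 XOR 22 = 23
23 XOR 10 = 29
The nim-sum is 29 ≠ 0, so this is an N-position: the player to move can win.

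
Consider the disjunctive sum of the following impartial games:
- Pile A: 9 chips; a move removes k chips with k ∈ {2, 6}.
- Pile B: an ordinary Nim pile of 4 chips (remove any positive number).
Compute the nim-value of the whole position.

For pile A, compute g(0), g(1), … with moves {2, 6}:
k:     0  1  2  3  4  5  6  7  8  9
g(k):  0  0  1  1  0  0  1  1  0  0
So g(9) = 0.
Pile B is a plain Nim pile of size 4, so its Grundy value is 4.
The value of a disjunctive sum is the nim-sum of the parts.
Combined value = 0 ⊕ 4 = 4.

4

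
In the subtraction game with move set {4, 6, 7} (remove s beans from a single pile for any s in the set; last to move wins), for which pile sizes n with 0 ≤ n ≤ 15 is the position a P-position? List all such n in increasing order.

0, 1, 2, 3, 11, 12, 13, 14

Compute g(0), g(1), … for moves {4, 6, 7}:
k:     0  1  2  3  4  5  6  7  8  9 10 11 12 13 14 15
g(k):  0  0  0  0  1  1  1  1  2  2  2  0  0  0  0  1
The P-positions (g = 0) in 0..15 are 0, 1, 2, 3, 11, 12, 13, 14.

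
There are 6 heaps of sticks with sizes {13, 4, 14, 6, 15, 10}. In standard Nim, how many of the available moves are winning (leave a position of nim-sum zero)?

Bitwise XOR of the heap sizes:
  1101  (13)
  0100  (4)
  1110  (14)
  0110  (6)
  1111  (15)
  1010  (10)
  ----
  0100  (4)
The overall nim-sum is X = 4. A heap of size p has a winning move iff p XOR X < p (reduce it to p XOR X).
  13: 13 XOR 4 = 9 < 13 — winning move (to 9).
  4: 4 XOR 4 = 0 < 4 — winning move (to 0).
  14: 14 XOR 4 = 10 < 14 — winning move (to 10).
  6: 6 XOR 4 = 2 < 6 — winning move (to 2).
  15: 15 XOR 4 = 11 < 15 — winning move (to 11).
  10: 10 XOR 4 = 14 ≥ 10 — no move.
That gives 5 winning moves.

5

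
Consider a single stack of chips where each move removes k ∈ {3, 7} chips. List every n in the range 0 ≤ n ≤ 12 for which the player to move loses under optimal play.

0, 1, 2, 6, 10, 11, 12

Grundy values for subtraction set {3, 7}:
g(0) = mex{} = 0
g(1) = mex{} = 0
g(2) = mex{} = 0
g(3) = mex{0} = 1
g(4) = mex{0} = 1
g(5) = mex{0} = 1
g(6) = mex{1} = 0
g(7) = mex{0,1} = 2
g(8) = mex{0,1} = 2
g(9) = mex{0} = 1
g(10) = mex{1,2} = 0
g(11) = mex{1,2} = 0
g(12) = mex{1} = 0
The P-positions (g = 0) in 0..12 are 0, 1, 2, 6, 10, 11, 12.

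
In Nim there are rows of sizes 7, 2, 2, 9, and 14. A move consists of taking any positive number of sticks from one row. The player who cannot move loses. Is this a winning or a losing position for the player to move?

Losing position

Compute the nim-sum pairwise:
7 ⊕ 2 = 5
5 ⊕ 2 = 7
7 ⊕ 9 = 14
14 ⊕ 14 = 0
The nim-sum is 0, so this is a P-position: the player to move is in a losing position under optimal play.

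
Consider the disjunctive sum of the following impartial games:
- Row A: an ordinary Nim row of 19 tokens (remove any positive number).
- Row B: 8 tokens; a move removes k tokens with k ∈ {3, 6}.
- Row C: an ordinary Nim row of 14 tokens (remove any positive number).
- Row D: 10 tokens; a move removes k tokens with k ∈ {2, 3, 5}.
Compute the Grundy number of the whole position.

Row A is a plain Nim row of size 19, so its Grundy value is 19.
Build the Grundy sequence for row B with g(k) = mex{g(k−s) : s ∈ {3, 6}, s ≤ k}:
g(0) = mex{} = 0
g(1) = mex{} = 0
g(2) = mex{} = 0
g(3) = mex{0} = 1
g(4) = mex{0} = 1
g(5) = mex{0} = 1
g(6) = mex{0,1} = 2
g(7) = mex{0,1} = 2
g(8) = mex{0,1} = 2
So g(8) = 2.
Row C is a plain Nim row of size 14, so its Grundy value is 14.
For row D, compute g(0), g(1), … with moves {2, 3, 5}:
k:     0  1  2  3  4  5  6  7  8  9 10
g(k):  0  0  1  1  2  2  3  0  0  1  1
So g(10) = 1.
By the Sprague-Grundy theorem, the Grundy value of a sum of independent games is the XOR of the component values.
Combined value = 19 XOR 2 XOR 14 XOR 1 = 30.

30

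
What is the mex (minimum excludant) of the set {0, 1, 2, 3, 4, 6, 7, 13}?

5

The values 0, 1, 2, 3, 4 are all present; 5 is the first non-negative integer missing from the set.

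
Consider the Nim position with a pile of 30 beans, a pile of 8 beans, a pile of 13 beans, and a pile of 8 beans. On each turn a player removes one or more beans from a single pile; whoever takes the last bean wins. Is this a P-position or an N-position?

N-position

Write each in binary and XOR column by column:
  11110  (30)
  01000  (8)
  01101  (13)
  01000  (8)
  -----
  10011  (19)
The nim-sum is 19 ≠ 0, so this is an N-position: the player to move can win.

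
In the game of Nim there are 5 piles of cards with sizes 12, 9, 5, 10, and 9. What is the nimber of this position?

3

Write each in binary and XOR column by column:
  1100  (12)
  1001  (9)
  0101  (5)
  1010  (10)
  1001  (9)
  ----
  0011  (3)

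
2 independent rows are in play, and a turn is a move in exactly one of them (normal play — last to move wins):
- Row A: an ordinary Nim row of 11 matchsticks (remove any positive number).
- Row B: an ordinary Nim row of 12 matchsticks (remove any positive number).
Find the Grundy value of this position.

Row A is a plain Nim row of size 11, so its Grundy value is 11.
Row B is a plain Nim row of size 12, so its Grundy value is 12.
By the Sprague-Grundy theorem, the Grundy value of a sum of independent games is the XOR of the component values.
Combined value = 11 XOR 12 = 7.

7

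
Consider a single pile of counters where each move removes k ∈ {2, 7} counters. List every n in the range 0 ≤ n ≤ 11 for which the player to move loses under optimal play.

Compute g(0), g(1), … for moves {2, 7}:
k:     0  1  2  3  4  5  6  7  8  9 10 11
g(k):  0  0  1  1  0  0  1  1  2  0  0  1
The P-positions (g = 0) in 0..11 are 0, 1, 4, 5, 9, 10.

0, 1, 4, 5, 9, 10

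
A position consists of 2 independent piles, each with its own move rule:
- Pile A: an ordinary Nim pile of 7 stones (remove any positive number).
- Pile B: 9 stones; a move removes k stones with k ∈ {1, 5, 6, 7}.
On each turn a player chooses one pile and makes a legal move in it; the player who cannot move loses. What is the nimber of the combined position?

4

Pile A is a plain Nim pile of size 7, so its Grundy value is 7.
For pile B, compute g(0), g(1), … with moves {1, 5, 6, 7}:
k:     0  1  2  3  4  5  6  7  8  9
g(k):  0  1  0  1  0  1  2  3  2  3
So g(9) = 3.
The value of a disjunctive sum is the nim-sum of the parts.
Combined value = 7 XOR 3 = 4.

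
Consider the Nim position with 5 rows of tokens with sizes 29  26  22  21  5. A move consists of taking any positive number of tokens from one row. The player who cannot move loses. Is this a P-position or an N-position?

N-position

Nim-sum: 29 ^ 26 ^ 22 ^ 21 ^ 5 = 1.
The nim-sum is 1 ≠ 0, so this is an N-position: the player to move can win.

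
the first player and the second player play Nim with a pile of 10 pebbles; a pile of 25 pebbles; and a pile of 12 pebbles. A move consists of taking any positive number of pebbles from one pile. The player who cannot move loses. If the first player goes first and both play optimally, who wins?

the first player wins

Compute the nim-sum pairwise:
10 ^ 25 = 19
19 ^ 12 = 31
The nim-sum is 31 ≠ 0, so this is an N-position: the player to move can win; the first player has a winning move.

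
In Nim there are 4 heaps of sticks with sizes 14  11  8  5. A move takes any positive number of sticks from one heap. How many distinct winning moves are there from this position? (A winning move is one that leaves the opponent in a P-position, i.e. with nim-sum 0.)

3

Nim-sum: 14 ^ 11 ^ 8 ^ 5 = 8.
The overall nim-sum is X = 8. A heap of size p has a winning move iff p XOR X < p (reduce it to p XOR X).
  14: 14 XOR 8 = 6 < 14 — winning move (to 6).
  11: 11 XOR 8 = 3 < 11 — winning move (to 3).
  8: 8 XOR 8 = 0 < 8 — winning move (to 0).
  5: 5 XOR 8 = 13 ≥ 5 — no move.
That gives 3 winning moves.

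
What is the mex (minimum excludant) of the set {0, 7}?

0 is in the set but 1 is not, so the mex is 1.

1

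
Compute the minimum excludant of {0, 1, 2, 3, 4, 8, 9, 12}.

The values 0, 1, 2, 3, 4 are all present; 5 is the first non-negative integer missing from the set.

5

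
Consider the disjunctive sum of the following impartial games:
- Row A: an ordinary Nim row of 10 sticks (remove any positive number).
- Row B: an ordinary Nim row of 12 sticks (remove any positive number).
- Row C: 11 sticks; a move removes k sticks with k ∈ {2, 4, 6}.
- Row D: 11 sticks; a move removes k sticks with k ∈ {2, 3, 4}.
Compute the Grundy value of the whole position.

5

Row A is a plain Nim row of size 10, so its Grundy value is 10.
Row B is a plain Nim row of size 12, so its Grundy value is 12.
Grundy values for row C (subtraction set {2, 4, 6}):
g(0) = mex{} = 0
g(1) = mex{} = 0
g(2) = mex{0} = 1
g(3) = mex{0} = 1
g(4) = mex{0,1} = 2
g(5) = mex{0,1} = 2
g(6) = mex{0,1,2} = 3
g(7) = mex{0,1,2} = 3
g(8) = mex{1,2,3} = 0
g(9) = mex{1,2,3} = 0
g(10) = mex{0,2,3} = 1
g(11) = mex{0,2,3} = 1
So g(11) = 1.
Build the Grundy sequence for row D with g(k) = mex{g(k−s) : s ∈ {2, 3, 4}, s ≤ k}:
g(0) = mex{} = 0
g(1) = mex{} = 0
g(2) = mex{0} = 1
g(3) = mex{0} = 1
g(4) = mex{0,1} = 2
g(5) = mex{0,1} = 2
g(6) = mex{1,2} = 0
g(7) = mex{1,2} = 0
g(8) = mex{0,2} = 1
g(9) = mex{0,2} = 1
g(10) = mex{0,1} = 2
g(11) = mex{0,1} = 2
So g(11) = 2.
By the Sprague-Grundy theorem, the Grundy value of a sum of independent games is the XOR of the component values.
Combined value = 10 XOR 12 XOR 1 XOR 2 = 5.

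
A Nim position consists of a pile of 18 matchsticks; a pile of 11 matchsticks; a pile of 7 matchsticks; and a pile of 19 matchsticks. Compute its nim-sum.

13

Compute the nim-sum pairwise:
18 ^ 11 = 25
25 ^ 7 = 30
30 ^ 19 = 13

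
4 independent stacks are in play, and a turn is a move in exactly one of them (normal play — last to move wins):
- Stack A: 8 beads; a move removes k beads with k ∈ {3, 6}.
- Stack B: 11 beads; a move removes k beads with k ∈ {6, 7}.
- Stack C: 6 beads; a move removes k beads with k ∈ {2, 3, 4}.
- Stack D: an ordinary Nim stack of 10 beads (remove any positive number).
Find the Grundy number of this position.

9

Build the Grundy sequence for stack A with g(k) = mex{g(k−s) : s ∈ {3, 6}, s ≤ k}:
k:     0  1  2  3  4  5  6  7  8
g(k):  0  0  0  1  1  1  2  2  2
So g(8) = 2.
Build the Grundy sequence for stack B with g(k) = mex{g(k−s) : s ∈ {6, 7}, s ≤ k}:
k:     0  1  2  3  4  5  6  7  8  9 10 11
g(k):  0  0  0  0  0  0  1  1  1  1  1  1
So g(11) = 1.
For stack C, compute g(0), g(1), … with moves {2, 3, 4}:
g(0) = mex{} = 0
g(1) = mex{} = 0
g(2) = mex{0} = 1
g(3) = mex{0} = 1
g(4) = mex{0,1} = 2
g(5) = mex{0,1} = 2
g(6) = mex{1,2} = 0
So g(6) = 0.
Stack D is a plain Nim stack of size 10, so its Grundy value is 10.
By the Sprague-Grundy theorem, the Grundy value of a sum of independent games is the XOR of the component values.
Combined value = 2 XOR 1 XOR 0 XOR 10 = 9.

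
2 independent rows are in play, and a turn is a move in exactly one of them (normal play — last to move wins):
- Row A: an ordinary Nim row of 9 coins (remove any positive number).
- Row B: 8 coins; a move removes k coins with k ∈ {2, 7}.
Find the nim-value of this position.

11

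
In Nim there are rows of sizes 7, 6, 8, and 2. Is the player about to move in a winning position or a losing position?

Compute the nim-sum pairwise:
7 ^ 6 = 1
1 ^ 8 = 9
9 ^ 2 = 11
The nim-sum is 11 ≠ 0, so this is an N-position: the player to move can win.

Winning position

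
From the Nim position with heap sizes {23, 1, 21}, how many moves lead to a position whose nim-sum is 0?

1

In binary:
  10111  (23)
  00001  (1)
  10101  (21)
  -----
  00011  (3)
The overall nim-sum is X = 3. A heap of size p has a winning move iff p XOR X < p (reduce it to p XOR X).
  23: 23 XOR 3 = 20 < 23 — winning move (to 20).
  1: 1 XOR 3 = 2 ≥ 1 — no move.
  21: 21 XOR 3 = 22 ≥ 21 — no move.
That gives 1 winning move.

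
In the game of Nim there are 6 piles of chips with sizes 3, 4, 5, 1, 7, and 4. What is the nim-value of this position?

0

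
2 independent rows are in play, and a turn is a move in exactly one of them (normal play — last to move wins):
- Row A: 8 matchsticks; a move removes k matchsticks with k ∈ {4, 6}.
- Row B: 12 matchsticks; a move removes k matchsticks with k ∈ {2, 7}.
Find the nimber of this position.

3

Build the Grundy sequence for row A with g(k) = mex{g(k−s) : s ∈ {4, 6}, s ≤ k}:
k:     0  1  2  3  4  5  6  7  8
g(k):  0  0  0  0  1  1  1  1  2
So g(8) = 2.
For row B, compute g(0), g(1), … with moves {2, 7}:
k:     0  1  2  3  4  5  6  7  8  9 10 11 12
g(k):  0  0  1  1  0  0  1  1  2  0  0  1  1
So g(12) = 1.
The value of a disjunctive sum is the nim-sum of the parts.
Combined value = 2 ⊕ 1 = 3.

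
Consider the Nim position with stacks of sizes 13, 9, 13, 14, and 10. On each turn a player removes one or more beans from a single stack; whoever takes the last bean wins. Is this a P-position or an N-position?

Compute the nim-sum pairwise:
13 ^ 9 = 4
4 ^ 13 = 9
9 ^ 14 = 7
7 ^ 10 = 13
The nim-sum is 13 ≠ 0, so this is an N-position: the player to move can win.

N-position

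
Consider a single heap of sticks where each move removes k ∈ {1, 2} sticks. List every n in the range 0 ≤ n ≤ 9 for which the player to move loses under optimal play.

0, 3, 6, 9

Compute g(0), g(1), … for moves {1, 2}:
k:     0  1  2  3  4  5  6  7  8  9
g(k):  0  1  2  0  1  2  0  1  2  0
The P-positions (g = 0) in 0..9 are 0, 3, 6, 9.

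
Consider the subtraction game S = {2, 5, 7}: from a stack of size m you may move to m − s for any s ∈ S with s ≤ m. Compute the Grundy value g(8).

Grundy values for subtraction set {2, 5, 7}:
g(0) = mex{} = 0
g(1) = mex{} = 0
g(2) = mex{0} = 1
g(3) = mex{0} = 1
g(4) = mex{1} = 0
g(5) = mex{0,1} = 2
g(6) = mex{0} = 1
g(7) = mex{0,1,2} = 3
g(8) = mex{0,1} = 2
So g(8) = 2.

2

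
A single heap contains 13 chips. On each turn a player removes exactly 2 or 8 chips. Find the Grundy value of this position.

Build the Grundy sequence with g(k) = mex{g(k−s) : s ∈ {2, 8}, s ≤ k}:
k:     0  1  2  3  4  5  6  7  8  9 10 11 12 13
g(k):  0  0  1  1  0  0  1  1  2  2  0  0  1  1
So g(13) = 1.

1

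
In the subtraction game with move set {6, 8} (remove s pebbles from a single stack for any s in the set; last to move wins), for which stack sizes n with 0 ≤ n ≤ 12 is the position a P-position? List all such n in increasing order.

Build the Grundy sequence with g(k) = mex{g(k−s) : s ∈ {6, 8}, s ≤ k}:
k:     0  1  2  3  4  5  6  7  8  9 10 11 12
g(k):  0  0  0  0  0  0  1  1  1  1  1  1  2
The P-positions (g = 0) in 0..12 are 0, 1, 2, 3, 4, 5.

0, 1, 2, 3, 4, 5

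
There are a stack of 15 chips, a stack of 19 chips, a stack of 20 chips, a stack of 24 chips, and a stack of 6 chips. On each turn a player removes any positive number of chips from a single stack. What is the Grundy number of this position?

22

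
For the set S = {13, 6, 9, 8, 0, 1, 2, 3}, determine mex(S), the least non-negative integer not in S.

The values 0, 1, 2, 3 are all present; 4 is the first non-negative integer missing from the set.

4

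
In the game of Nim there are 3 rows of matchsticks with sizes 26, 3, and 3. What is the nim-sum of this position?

26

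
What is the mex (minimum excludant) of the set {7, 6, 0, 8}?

0 is in the set but 1 is not, so the mex is 1.

1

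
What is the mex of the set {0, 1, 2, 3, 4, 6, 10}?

The values 0, 1, 2, 3, 4 are all present; 5 is the first non-negative integer missing from the set.

5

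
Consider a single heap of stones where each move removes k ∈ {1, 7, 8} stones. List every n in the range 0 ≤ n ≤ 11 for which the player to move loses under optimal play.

0, 2, 4, 6

Grundy values for subtraction set {1, 7, 8}:
k:     0  1  2  3  4  5  6  7  8  9 10 11
g(k):  0  1  0  1  0  1  0  1  2  3  2  3
The P-positions (g = 0) in 0..11 are 0, 2, 4, 6.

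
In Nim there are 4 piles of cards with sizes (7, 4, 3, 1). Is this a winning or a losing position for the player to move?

Winning position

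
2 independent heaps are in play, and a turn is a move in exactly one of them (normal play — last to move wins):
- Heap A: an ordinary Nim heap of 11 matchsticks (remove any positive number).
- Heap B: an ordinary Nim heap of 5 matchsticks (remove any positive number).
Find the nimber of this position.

14

Heap A is a plain Nim heap of size 11, so its Grundy value is 11.
Heap B is a plain Nim heap of size 5, so its Grundy value is 5.
The value of a disjunctive sum is the nim-sum of the parts.
Combined value = 11 ⊕ 5 = 14.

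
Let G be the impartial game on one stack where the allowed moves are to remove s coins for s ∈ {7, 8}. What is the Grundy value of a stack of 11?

1

Grundy values for subtraction set {7, 8}:
g(0) = mex{} = 0
g(1) = mex{} = 0
g(2) = mex{} = 0
g(3) = mex{} = 0
g(4) = mex{} = 0
g(5) = mex{} = 0
g(6) = mex{} = 0
g(7) = mex{0} = 1
g(8) = mex{0} = 1
g(9) = mex{0} = 1
g(10) = mex{0} = 1
g(11) = mex{0} = 1
So g(11) = 1.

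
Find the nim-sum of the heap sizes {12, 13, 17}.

16

Nim-sum: 12 XOR 13 XOR 17 = 16.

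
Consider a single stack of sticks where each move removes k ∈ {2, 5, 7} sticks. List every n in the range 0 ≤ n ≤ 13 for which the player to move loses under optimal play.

0, 1, 4, 10, 13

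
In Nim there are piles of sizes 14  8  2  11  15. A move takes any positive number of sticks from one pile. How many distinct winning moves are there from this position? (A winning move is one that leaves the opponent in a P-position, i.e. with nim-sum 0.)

Compute the nim-sum pairwise:
14 ⊕ 8 = 6
6 ⊕ 2 = 4
4 ⊕ 11 = 15
15 ⊕ 15 = 0
The nim-sum is already 0, so every move leaves a nonzero nim-sum — there are no winning moves.

0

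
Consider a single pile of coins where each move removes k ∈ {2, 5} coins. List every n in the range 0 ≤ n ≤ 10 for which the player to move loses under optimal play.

0, 1, 4, 7, 8

Build the Grundy sequence with g(k) = mex{g(k−s) : s ∈ {2, 5}, s ≤ k}:
k:     0  1  2  3  4  5  6  7  8  9 10
g(k):  0  0  1  1  0  2  1  0  0  1  1
The P-positions (g = 0) in 0..10 are 0, 1, 4, 7, 8.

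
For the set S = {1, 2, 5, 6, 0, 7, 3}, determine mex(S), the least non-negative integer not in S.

4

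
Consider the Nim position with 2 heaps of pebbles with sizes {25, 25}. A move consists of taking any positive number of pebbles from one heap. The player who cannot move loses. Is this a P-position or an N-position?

Compute the nim-sum pairwise:
25 XOR 25 = 0
The nim-sum is 0, so this is a P-position: the player to move is in a losing position under optimal play.

P-position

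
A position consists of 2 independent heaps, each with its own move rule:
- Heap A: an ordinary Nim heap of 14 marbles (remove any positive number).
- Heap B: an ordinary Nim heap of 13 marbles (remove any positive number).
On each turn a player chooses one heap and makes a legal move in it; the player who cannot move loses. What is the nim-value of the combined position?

3

Heap A is a plain Nim heap of size 14, so its Grundy value is 14.
Heap B is a plain Nim heap of size 13, so its Grundy value is 13.
The value of a disjunctive sum is the nim-sum of the parts.
Combined value = 14 XOR 13 = 3.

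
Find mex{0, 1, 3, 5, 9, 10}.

The values 0, 1 are all present; 2 is the first non-negative integer missing from the set.

2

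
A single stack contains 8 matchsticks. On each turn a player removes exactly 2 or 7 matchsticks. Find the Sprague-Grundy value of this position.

2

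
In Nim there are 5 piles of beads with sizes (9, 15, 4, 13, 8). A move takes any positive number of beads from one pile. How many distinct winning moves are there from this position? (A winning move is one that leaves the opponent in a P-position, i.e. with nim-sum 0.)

3

Compute the nim-sum pairwise:
9 ^ 15 = 6
6 ^ 4 = 2
2 ^ 13 = 15
15 ^ 8 = 7
The overall nim-sum is X = 7. A pile of size p has a winning move iff p XOR X < p (reduce it to p XOR X).
  9: 9 XOR 7 = 14 ≥ 9 — no move.
  15: 15 XOR 7 = 8 < 15 — winning move (to 8).
  4: 4 XOR 7 = 3 < 4 — winning move (to 3).
  13: 13 XOR 7 = 10 < 13 — winning move (to 10).
  8: 8 XOR 7 = 15 ≥ 8 — no move.
That gives 3 winning moves.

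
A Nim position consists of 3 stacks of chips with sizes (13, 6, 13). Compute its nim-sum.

6

Compute the nim-sum pairwise:
13 ^ 6 = 11
11 ^ 13 = 6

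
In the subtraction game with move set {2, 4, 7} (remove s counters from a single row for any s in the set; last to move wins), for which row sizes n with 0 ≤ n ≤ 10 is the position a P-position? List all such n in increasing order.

Compute g(0), g(1), … for moves {2, 4, 7}:
g(0) = mex{} = 0
g(1) = mex{} = 0
g(2) = mex{0} = 1
g(3) = mex{0} = 1
g(4) = mex{0,1} = 2
g(5) = mex{0,1} = 2
g(6) = mex{1,2} = 0
g(7) = mex{0,1,2} = 3
g(8) = mex{0,2} = 1
g(9) = mex{1,2,3} = 0
g(10) = mex{0,1} = 2
The P-positions (g = 0) in 0..10 are 0, 1, 6, 9.

0, 1, 6, 9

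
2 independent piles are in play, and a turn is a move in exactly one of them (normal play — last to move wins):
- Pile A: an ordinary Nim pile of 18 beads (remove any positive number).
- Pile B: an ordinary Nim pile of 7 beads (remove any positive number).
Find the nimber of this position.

21

Pile A is a plain Nim pile of size 18, so its Grundy value is 18.
Pile B is a plain Nim pile of size 7, so its Grundy value is 7.
By the Sprague-Grundy theorem, the Grundy value of a sum of independent games is the XOR of the component values.
Combined value = 18 ⊕ 7 = 21.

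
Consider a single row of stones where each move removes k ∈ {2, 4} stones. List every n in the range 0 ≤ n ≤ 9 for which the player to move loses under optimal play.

0, 1, 6, 7

Build the Grundy sequence with g(k) = mex{g(k−s) : s ∈ {2, 4}, s ≤ k}:
k:     0  1  2  3  4  5  6  7  8  9
g(k):  0  0  1  1  2  2  0  0  1  1
The P-positions (g = 0) in 0..9 are 0, 1, 6, 7.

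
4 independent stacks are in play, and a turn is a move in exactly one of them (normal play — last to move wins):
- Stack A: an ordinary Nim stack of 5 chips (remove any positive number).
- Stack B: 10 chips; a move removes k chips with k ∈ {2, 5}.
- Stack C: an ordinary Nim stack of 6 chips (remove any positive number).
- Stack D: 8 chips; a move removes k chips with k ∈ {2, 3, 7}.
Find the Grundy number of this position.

3

Stack A is a plain Nim stack of size 5, so its Grundy value is 5.
Build the Grundy sequence for stack B with g(k) = mex{g(k−s) : s ∈ {2, 5}, s ≤ k}:
g(0) = mex{} = 0
g(1) = mex{} = 0
g(2) = mex{0} = 1
g(3) = mex{0} = 1
g(4) = mex{1} = 0
g(5) = mex{0,1} = 2
g(6) = mex{0} = 1
g(7) = mex{1,2} = 0
g(8) = mex{1} = 0
g(9) = mex{0} = 1
g(10) = mex{0,2} = 1
So g(10) = 1.
Stack C is a plain Nim stack of size 6, so its Grundy value is 6.
Grundy values for stack D (subtraction set {2, 3, 7}):
g(0) = mex{} = 0
g(1) = mex{} = 0
g(2) = mex{0} = 1
g(3) = mex{0} = 1
g(4) = mex{0,1} = 2
g(5) = mex{1} = 0
g(6) = mex{1,2} = 0
g(7) = mex{0,2} = 1
g(8) = mex{0} = 1
So g(8) = 1.
The value of a disjunctive sum is the nim-sum of the parts.
Combined value = 5 ⊕ 1 ⊕ 6 ⊕ 1 = 3.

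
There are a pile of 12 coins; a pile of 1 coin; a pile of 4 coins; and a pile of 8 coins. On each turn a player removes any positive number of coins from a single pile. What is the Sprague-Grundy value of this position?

Compute the nim-sum pairwise:
12 ⊕ 1 = 13
13 ⊕ 4 = 9
9 ⊕ 8 = 1

1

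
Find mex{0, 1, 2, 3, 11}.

The values 0, 1, 2, 3 are all present; 4 is the first non-negative integer missing from the set.

4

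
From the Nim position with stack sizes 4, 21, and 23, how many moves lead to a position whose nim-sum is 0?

Compute the nim-sum pairwise:
4 ^ 21 = 17
17 ^ 23 = 6
The overall nim-sum is X = 6. A stack of size p has a winning move iff p XOR X < p (reduce it to p XOR X).
  4: 4 XOR 6 = 2 < 4 — winning move (to 2).
  21: 21 XOR 6 = 19 < 21 — winning move (to 19).
  23: 23 XOR 6 = 17 < 23 — winning move (to 17).
That gives 3 winning moves.

3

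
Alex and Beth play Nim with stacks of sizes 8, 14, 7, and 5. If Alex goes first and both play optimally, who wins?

Alex wins

Nim-sum: 8 XOR 14 XOR 7 XOR 5 = 4.
The nim-sum is 4 ≠ 0, so this is an N-position: the player to move can win; Alex has a winning move.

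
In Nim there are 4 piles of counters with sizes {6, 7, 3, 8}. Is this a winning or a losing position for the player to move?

Winning position

Bitwise XOR of the heap sizes:
  0110  (6)
  0111  (7)
  0011  (3)
  1000  (8)
  ----
  1010  (10)
The nim-sum is 10 ≠ 0, so this is an N-position: the player to move can win.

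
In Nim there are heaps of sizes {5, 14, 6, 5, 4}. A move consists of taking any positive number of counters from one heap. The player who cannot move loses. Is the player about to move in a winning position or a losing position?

Winning position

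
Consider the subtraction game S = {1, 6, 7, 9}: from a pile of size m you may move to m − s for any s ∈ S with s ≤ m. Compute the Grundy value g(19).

3

Compute g(0), g(1), … for moves {1, 6, 7, 9}:
k:     0  1  2  3  4  5  6  7  8  9 10 11 12 13 14 15 16 17 18 19
g(k):  0  1  0  1  0  1  2  3  2  3  2  3  0  1  0  1  0  1  2  3
So g(19) = 3.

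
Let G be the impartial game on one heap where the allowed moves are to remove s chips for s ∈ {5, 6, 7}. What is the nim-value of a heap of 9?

1

Compute g(0), g(1), … for moves {5, 6, 7}:
g(0) = mex{} = 0
g(1) = mex{} = 0
g(2) = mex{} = 0
g(3) = mex{} = 0
g(4) = mex{} = 0
g(5) = mex{0} = 1
g(6) = mex{0} = 1
g(7) = mex{0} = 1
g(8) = mex{0} = 1
g(9) = mex{0} = 1
So g(9) = 1.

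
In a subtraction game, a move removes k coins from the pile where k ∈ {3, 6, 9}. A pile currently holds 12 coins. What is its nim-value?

0

Compute g(0), g(1), … for moves {3, 6, 9}:
k:     0  1  2  3  4  5  6  7  8  9 10 11 12
g(k):  0  0  0  1  1  1  2  2  2  3  3  3  0
So g(12) = 0.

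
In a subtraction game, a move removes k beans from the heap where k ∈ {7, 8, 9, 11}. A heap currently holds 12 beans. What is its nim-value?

1

Compute g(0), g(1), … for moves {7, 8, 9, 11}:
g(0) = mex{} = 0
g(1) = mex{} = 0
g(2) = mex{} = 0
g(3) = mex{} = 0
g(4) = mex{} = 0
g(5) = mex{} = 0
g(6) = mex{} = 0
g(7) = mex{0} = 1
g(8) = mex{0} = 1
g(9) = mex{0} = 1
g(10) = mex{0} = 1
g(11) = mex{0} = 1
g(12) = mex{0} = 1
So g(12) = 1.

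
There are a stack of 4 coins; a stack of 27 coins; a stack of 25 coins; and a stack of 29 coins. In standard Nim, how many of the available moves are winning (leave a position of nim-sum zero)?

Write each in binary and XOR column by column:
  00100  (4)
  11011  (27)
  11001  (25)
  11101  (29)
  -----
  11011  (27)
The overall nim-sum is X = 27. A stack of size p has a winning move iff p XOR X < p (reduce it to p XOR X).
  4: 4 XOR 27 = 31 ≥ 4 — no move.
  27: 27 XOR 27 = 0 < 27 — winning move (to 0).
  25: 25 XOR 27 = 2 < 25 — winning move (to 2).
  29: 29 XOR 27 = 6 < 29 — winning move (to 6).
That gives 3 winning moves.

3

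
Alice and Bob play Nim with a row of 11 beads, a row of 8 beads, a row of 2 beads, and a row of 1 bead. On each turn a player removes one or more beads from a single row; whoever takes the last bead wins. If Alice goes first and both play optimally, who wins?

Bob wins

Write each in binary and XOR column by column:
  1011  (11)
  1000  (8)
  0010  (2)
  0001  (1)
  ----
  0000  (0)
The nim-sum is 0, so this is a P-position: the player to move is in a losing position under optimal play; Alice is about to move from it and so loses — Bob wins.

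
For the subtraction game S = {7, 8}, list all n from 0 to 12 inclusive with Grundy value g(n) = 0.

0, 1, 2, 3, 4, 5, 6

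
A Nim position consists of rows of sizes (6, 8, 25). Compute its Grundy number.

Compute the nim-sum pairwise:
6 XOR 8 = 14
14 XOR 25 = 23

23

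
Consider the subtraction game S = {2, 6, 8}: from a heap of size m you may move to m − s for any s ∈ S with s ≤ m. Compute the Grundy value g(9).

2

Grundy values for subtraction set {2, 6, 8}:
g(0) = mex{} = 0
g(1) = mex{} = 0
g(2) = mex{0} = 1
g(3) = mex{0} = 1
g(4) = mex{1} = 0
g(5) = mex{1} = 0
g(6) = mex{0} = 1
g(7) = mex{0} = 1
g(8) = mex{0,1} = 2
g(9) = mex{0,1} = 2
So g(9) = 2.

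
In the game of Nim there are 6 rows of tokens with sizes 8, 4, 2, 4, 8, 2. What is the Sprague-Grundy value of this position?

Nim-sum: 8 ⊕ 4 ⊕ 2 ⊕ 4 ⊕ 8 ⊕ 2 = 0.

0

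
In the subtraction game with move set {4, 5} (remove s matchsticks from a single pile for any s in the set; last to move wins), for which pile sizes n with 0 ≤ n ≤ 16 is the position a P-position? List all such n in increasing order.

Build the Grundy sequence with g(k) = mex{g(k−s) : s ∈ {4, 5}, s ≤ k}:
k:     0  1  2  3  4  5  6  7  8  9 10 11 12 13 14 15 16
g(k):  0  0  0  0  1  1  1  1  2  0  0  0  0  1  1  1  1
The P-positions (g = 0) in 0..16 are 0, 1, 2, 3, 9, 10, 11, 12.

0, 1, 2, 3, 9, 10, 11, 12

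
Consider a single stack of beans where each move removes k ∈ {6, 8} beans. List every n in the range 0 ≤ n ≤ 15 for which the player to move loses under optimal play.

Build the Grundy sequence with g(k) = mex{g(k−s) : s ∈ {6, 8}, s ≤ k}:
k:     0  1  2  3  4  5  6  7  8  9 10 11 12 13 14 15
g(k):  0  0  0  0  0  0  1  1  1  1  1  1  2  2  0  0
The P-positions (g = 0) in 0..15 are 0, 1, 2, 3, 4, 5, 14, 15.

0, 1, 2, 3, 4, 5, 14, 15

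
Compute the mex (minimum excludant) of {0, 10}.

0 is in the set but 1 is not, so the mex is 1.

1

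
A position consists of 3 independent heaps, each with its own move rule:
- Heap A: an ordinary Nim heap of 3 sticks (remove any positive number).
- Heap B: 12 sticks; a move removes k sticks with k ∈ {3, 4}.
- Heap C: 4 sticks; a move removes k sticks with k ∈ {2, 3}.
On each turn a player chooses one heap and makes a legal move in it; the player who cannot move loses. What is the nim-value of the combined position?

0

Heap A is a plain Nim heap of size 3, so its Grundy value is 3.
Build the Grundy sequence for heap B with g(k) = mex{g(k−s) : s ∈ {3, 4}, s ≤ k}:
g(0) = mex{} = 0
g(1) = mex{} = 0
g(2) = mex{} = 0
g(3) = mex{0} = 1
g(4) = mex{0} = 1
g(5) = mex{0} = 1
g(6) = mex{0,1} = 2
g(7) = mex{1} = 0
g(8) = mex{1} = 0
g(9) = mex{1,2} = 0
g(10) = mex{0,2} = 1
g(11) = mex{0} = 1
g(12) = mex{0} = 1
So g(12) = 1.
Build the Grundy sequence for heap C with g(k) = mex{g(k−s) : s ∈ {2, 3}, s ≤ k}:
g(0) = mex{} = 0
g(1) = mex{} = 0
g(2) = mex{0} = 1
g(3) = mex{0} = 1
g(4) = mex{0,1} = 2
So g(4) = 2.
By the Sprague-Grundy theorem, the Grundy value of a sum of independent games is the XOR of the component values.
Combined value = 3 XOR 1 XOR 2 = 0.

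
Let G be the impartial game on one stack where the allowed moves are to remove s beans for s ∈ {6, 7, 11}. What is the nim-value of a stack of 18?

Grundy values for subtraction set {6, 7, 11}:
k:     0  1  2  3  4  5  6  7  8  9 10 11 12 13 14 15 16 17 18
g(k):  0  0  0  0  0  0  1  1  1  1  1  1  2  2  2  2  2  0  0
So g(18) = 0.

0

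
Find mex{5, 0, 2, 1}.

The values 0, 1, 2 are all present; 3 is the first non-negative integer missing from the set.

3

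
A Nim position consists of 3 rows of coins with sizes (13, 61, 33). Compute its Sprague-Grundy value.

Bitwise XOR of the heap sizes:
  001101  (13)
  111101  (61)
  100001  (33)
  ------
  010001  (17)

17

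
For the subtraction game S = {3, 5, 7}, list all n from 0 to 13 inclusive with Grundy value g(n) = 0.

0, 1, 2, 10, 11, 12

Build the Grundy sequence with g(k) = mex{g(k−s) : s ∈ {3, 5, 7}, s ≤ k}:
k:     0  1  2  3  4  5  6  7  8  9 10 11 12 13
g(k):  0  0  0  1  1  1  2  2  2  3  0  0  0  1
The P-positions (g = 0) in 0..13 are 0, 1, 2, 10, 11, 12.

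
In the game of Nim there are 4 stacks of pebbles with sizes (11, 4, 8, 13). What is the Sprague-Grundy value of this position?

Compute the nim-sum pairwise:
11 XOR 4 = 15
15 XOR 8 = 7
7 XOR 13 = 10

10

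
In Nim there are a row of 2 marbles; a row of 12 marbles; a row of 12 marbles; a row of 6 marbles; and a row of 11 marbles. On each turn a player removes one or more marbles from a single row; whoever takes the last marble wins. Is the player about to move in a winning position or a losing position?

Bitwise XOR of the heap sizes:
  0010  (2)
  1100  (12)
  1100  (12)
  0110  (6)
  1011  (11)
  ----
  1111  (15)
The nim-sum is 15 ≠ 0, so this is an N-position: the player to move can win.

Winning position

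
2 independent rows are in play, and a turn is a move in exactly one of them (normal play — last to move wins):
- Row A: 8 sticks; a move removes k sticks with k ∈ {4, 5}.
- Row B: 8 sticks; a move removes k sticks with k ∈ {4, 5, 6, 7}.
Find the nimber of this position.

0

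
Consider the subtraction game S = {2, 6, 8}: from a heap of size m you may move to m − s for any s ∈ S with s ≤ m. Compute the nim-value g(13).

Build the Grundy sequence with g(k) = mex{g(k−s) : s ∈ {2, 6, 8}, s ≤ k}:
k:     0  1  2  3  4  5  6  7  8  9 10 11 12 13
g(k):  0  0  1  1  0  0  1  1  2  2  3  3  2  2
So g(13) = 2.

2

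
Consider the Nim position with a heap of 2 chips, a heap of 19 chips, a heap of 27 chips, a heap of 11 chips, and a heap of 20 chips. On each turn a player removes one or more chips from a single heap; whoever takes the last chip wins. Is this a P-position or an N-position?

N-position

Nim-sum: 2 XOR 19 XOR 27 XOR 11 XOR 20 = 21.
The nim-sum is 21 ≠ 0, so this is an N-position: the player to move can win.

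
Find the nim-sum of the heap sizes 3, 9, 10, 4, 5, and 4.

Compute the nim-sum pairwise:
3 ⊕ 9 = 10
10 ⊕ 10 = 0
0 ⊕ 4 = 4
4 ⊕ 5 = 1
1 ⊕ 4 = 5

5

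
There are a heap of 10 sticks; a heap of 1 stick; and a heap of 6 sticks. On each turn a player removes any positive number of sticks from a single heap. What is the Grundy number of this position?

13

Bitwise XOR of the heap sizes:
  1010  (10)
  0001  (1)
  0110  (6)
  ----
  1101  (13)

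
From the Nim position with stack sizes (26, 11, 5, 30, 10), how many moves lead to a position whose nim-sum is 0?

Compute the nim-sum pairwise:
26 ^ 11 = 17
17 ^ 5 = 20
20 ^ 30 = 10
10 ^ 10 = 0
The nim-sum is already 0, so every move leaves a nonzero nim-sum — there are no winning moves.

0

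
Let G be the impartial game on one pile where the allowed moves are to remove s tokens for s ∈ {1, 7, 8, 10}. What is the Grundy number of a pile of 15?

0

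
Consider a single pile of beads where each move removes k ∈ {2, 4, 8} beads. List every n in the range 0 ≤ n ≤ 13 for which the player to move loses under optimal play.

Grundy values for subtraction set {2, 4, 8}:
g(0) = mex{} = 0
g(1) = mex{} = 0
g(2) = mex{0} = 1
g(3) = mex{0} = 1
g(4) = mex{0,1} = 2
g(5) = mex{0,1} = 2
g(6) = mex{1,2} = 0
g(7) = mex{1,2} = 0
g(8) = mex{0,2} = 1
g(9) = mex{0,2} = 1
g(10) = mex{0,1} = 2
g(11) = mex{0,1} = 2
g(12) = mex{1,2} = 0
g(13) = mex{1,2} = 0
The P-positions (g = 0) in 0..13 are 0, 1, 6, 7, 12, 13.

0, 1, 6, 7, 12, 13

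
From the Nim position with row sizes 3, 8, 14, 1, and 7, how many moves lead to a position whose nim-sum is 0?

Bitwise XOR of the heap sizes:
  0011  (3)
  1000  (8)
  1110  (14)
  0001  (1)
  0111  (7)
  ----
  0011  (3)
The overall nim-sum is X = 3. A row of size p has a winning move iff p XOR X < p (reduce it to p XOR X).
  3: 3 XOR 3 = 0 < 3 — winning move (to 0).
  8: 8 XOR 3 = 11 ≥ 8 — no move.
  14: 14 XOR 3 = 13 < 14 — winning move (to 13).
  1: 1 XOR 3 = 2 ≥ 1 — no move.
  7: 7 XOR 3 = 4 < 7 — winning move (to 4).
That gives 3 winning moves.

3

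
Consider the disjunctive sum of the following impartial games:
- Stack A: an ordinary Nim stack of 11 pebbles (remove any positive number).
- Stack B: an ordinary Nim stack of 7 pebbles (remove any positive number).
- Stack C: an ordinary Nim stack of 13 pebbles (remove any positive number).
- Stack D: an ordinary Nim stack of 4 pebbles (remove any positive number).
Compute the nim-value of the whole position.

Stack A is a plain Nim stack of size 11, so its Grundy value is 11.
Stack B is a plain Nim stack of size 7, so its Grundy value is 7.
Stack C is a plain Nim stack of size 13, so its Grundy value is 13.
Stack D is a plain Nim stack of size 4, so its Grundy value is 4.
By the Sprague-Grundy theorem, the Grundy value of a sum of independent games is the XOR of the component values.
Combined value = 11 ⊕ 7 ⊕ 13 ⊕ 4 = 5.

5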